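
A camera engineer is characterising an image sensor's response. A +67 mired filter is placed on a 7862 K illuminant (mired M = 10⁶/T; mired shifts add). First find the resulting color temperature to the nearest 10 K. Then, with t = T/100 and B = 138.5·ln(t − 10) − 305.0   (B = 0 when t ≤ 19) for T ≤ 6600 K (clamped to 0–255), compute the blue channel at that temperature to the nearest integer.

211

M_in = 10⁶/7862 = 127.19; M_out = 127.19 + (+67) = 194.19.
T_out = 10⁶/194.19 = 5149.5 K → 5150 K; t = 51.5.
B = 138.5·ln(51.5 − 10) − 305.0 = 138.5·ln 41.5 − 305.0 = 138.5·3.7257 − 305.0 = 211.009.
Rounded: 211.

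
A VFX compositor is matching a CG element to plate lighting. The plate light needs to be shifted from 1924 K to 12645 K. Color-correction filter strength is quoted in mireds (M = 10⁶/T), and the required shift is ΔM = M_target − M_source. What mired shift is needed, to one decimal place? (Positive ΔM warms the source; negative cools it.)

M_source = 10⁶/1924 = 519.751; M_target = 10⁶/12645 = 79.083.
ΔM = 79.083 − 519.751 = -440.668 → -440.7 mireds, a cooling shift.

-440.7 mireds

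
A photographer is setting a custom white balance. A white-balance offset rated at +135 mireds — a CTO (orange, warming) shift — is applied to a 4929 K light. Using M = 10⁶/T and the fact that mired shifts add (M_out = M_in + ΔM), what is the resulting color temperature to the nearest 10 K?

2960 K

M_in = 10⁶/4929 = 202.88 mireds.
M_out = 202.88 + (+135) = 337.88 mireds.
T_out = 10⁶/337.88 = 2959.6 K → 2960 K.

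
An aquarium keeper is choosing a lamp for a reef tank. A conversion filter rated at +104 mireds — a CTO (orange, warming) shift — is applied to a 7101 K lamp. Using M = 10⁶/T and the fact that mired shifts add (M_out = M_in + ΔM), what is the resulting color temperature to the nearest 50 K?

M_in = 10⁶/7101 = 140.83 mireds.
M_out = 140.83 + (+104) = 244.83 mireds.
T_out = 10⁶/244.83 = 4084.5 K → 4100 K.

4100 K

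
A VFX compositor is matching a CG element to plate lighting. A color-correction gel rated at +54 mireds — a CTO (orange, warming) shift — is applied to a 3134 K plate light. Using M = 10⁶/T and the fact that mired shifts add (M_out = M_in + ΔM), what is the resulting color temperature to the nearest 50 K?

2700 K

M_in = 10⁶/3134 = 319.08 mireds.
M_out = 319.08 + (+54) = 373.08 mireds.
T_out = 10⁶/373.08 = 2680.4 K → 2700 K.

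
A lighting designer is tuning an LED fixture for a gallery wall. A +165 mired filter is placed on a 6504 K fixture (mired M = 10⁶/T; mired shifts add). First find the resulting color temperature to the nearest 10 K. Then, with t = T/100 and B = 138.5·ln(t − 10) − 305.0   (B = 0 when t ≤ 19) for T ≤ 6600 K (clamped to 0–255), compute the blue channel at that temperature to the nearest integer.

119

M_in = 10⁶/6504 = 153.75; M_out = 153.75 + (+165) = 318.75.
T_out = 10⁶/318.75 = 3137.2 K → 3140 K; t = 31.4.
B = 138.5·ln(31.4 − 10) − 305.0 = 138.5·ln 21.4 − 305.0 = 138.5·3.0634 − 305.0 = 119.280.
Rounded: 119.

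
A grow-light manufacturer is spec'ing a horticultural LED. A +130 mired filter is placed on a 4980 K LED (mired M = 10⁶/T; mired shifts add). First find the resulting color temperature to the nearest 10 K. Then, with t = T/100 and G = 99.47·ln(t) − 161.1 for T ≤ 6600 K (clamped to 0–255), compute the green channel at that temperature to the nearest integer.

178

M_in = 10⁶/4980 = 200.80; M_out = 200.80 + (+130) = 330.80.
T_out = 10⁶/330.80 = 3022.9 K → 3020 K; t = 30.2.
G = 99.47·ln 30.2 − 161.1 = 99.47·3.4078 − 161.1 = 177.878.
Rounded: 178.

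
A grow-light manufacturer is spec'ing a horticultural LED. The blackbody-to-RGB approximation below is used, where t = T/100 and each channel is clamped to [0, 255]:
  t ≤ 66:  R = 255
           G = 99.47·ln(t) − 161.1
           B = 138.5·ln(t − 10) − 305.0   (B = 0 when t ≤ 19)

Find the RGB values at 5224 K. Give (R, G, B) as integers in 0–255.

t = 5224/100 = 52.24; the t ≤ 66 branch applies.
R = 255 by definition for t ≤ 66.
G = 99.47·ln 52.24 − 161.1 = 99.47·3.9558 − 161.1 = 232.388.
B = 138.5·ln(52.24 − 10) − 305.0 = 138.5·ln 42.24 − 305.0 = 138.5·3.7434 − 305.0 = 213.456.
Rounded: (255, 232, 213).

(255, 232, 213)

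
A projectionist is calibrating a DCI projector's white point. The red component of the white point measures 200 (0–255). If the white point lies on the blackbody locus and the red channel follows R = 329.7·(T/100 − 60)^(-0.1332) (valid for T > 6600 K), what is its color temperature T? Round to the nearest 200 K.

(t − 60)^(-0.1332) = 200/329.7 = 0.60661.
t − 60 = 0.60661^(1/-0.1332) = 0.60661^(-7.508) = 42.638, so t = 102.638.
T = 100·t = 10264 K → 10200 K to the nearest 200 K.

10200 K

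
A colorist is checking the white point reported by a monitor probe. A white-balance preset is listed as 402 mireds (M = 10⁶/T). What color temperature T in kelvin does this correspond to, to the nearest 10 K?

T = 10⁶ / 402 = 2487.56 K → 2490 K.

2490 K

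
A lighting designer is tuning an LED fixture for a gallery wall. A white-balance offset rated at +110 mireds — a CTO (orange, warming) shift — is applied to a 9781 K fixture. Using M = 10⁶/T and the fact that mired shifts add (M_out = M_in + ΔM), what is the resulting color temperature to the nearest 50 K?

4700 K

M_in = 10⁶/9781 = 102.24 mireds.
M_out = 102.24 + (+110) = 212.24 mireds.
T_out = 10⁶/212.24 = 4711.7 K → 4700 K.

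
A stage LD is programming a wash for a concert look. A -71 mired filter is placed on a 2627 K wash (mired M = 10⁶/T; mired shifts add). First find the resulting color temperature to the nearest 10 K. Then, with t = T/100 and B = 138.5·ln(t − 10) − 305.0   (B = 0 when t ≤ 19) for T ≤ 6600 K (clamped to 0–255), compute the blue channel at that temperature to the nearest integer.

M_in = 10⁶/2627 = 380.66; M_out = 380.66 + (-71) = 309.66.
T_out = 10⁶/309.66 = 3229.3 K → 3230 K; t = 32.3.
B = 138.5·ln(32.3 − 10) − 305.0 = 138.5·ln 22.3 − 305.0 = 138.5·3.1046 − 305.0 = 124.985.
Rounded: 125.

125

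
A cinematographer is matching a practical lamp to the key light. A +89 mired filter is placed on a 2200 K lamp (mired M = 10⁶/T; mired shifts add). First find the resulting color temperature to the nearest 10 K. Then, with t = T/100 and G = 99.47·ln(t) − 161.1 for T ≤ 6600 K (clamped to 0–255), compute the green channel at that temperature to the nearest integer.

M_in = 10⁶/2200 = 454.55; M_out = 454.55 + (+89) = 543.55.
T_out = 10⁶/543.55 = 1839.8 K → 1840 K; t = 18.4.
G = 99.47·ln 18.4 − 161.1 = 99.47·2.9124 − 161.1 = 128.592.
Rounded: 129.

129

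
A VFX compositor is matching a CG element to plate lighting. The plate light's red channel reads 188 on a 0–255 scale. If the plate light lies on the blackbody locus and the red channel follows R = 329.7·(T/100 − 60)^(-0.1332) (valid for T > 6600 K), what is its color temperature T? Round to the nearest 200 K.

12800 K

(t − 60)^(-0.1332) = 188/329.7 = 0.57022.
t − 60 = 0.57022^(1/-0.1332) = 0.57022^(-7.508) = 67.848, so t = 127.848.
T = 100·t = 12785 K → 12800 K to the nearest 200 K.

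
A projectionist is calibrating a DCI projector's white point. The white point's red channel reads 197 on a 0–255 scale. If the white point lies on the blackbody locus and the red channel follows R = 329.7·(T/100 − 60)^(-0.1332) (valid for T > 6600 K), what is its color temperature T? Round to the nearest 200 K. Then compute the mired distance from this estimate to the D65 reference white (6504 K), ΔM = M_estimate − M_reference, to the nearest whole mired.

(t − 60)^(-0.1332) = 197/329.7 = 0.59751.
t − 60 = 0.59751^(1/-0.1332) = 0.59751^(-7.508) = 47.761, so t = 107.761.
T = 100·t = 10776 K → 10800 K to the nearest 200 K.
M_estimate = 10⁶/10800 = 92.59; M_reference = 10⁶/6504 = 153.75.
ΔM = 92.59 − 153.75 = -61.16 → -61 mireds.

-61 mireds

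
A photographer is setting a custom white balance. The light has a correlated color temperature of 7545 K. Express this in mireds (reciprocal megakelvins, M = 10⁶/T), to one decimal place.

M = 10⁶ / 7545 = 132.538 → 132.5 mireds.

132.5 mireds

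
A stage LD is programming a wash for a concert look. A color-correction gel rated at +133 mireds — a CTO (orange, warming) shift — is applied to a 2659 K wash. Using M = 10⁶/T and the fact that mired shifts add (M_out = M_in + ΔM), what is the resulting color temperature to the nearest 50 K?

M_in = 10⁶/2659 = 376.08 mireds.
M_out = 376.08 + (+133) = 509.08 mireds.
T_out = 10⁶/509.08 = 1964.3 K → 1950 K.

1950 K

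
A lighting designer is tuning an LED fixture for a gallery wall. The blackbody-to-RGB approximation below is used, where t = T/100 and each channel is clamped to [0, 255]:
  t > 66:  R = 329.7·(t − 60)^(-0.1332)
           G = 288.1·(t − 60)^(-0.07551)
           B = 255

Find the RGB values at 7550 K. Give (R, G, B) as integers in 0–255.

t = 7550/100 = 75.5; the t > 66 branch applies.
R = 329.7·(75.5 − 60)^(-0.1332) = 329.7·15.5^(-0.1332) = 329.7·0.69414 = 228.858.
G = 288.1·(75.5 − 60)^(-0.07551) = 288.1·15.5^(-0.07551) = 288.1·0.81305 = 234.240.
B = 255 by definition for t > 66.
Rounded: (229, 234, 255).

(229, 234, 255)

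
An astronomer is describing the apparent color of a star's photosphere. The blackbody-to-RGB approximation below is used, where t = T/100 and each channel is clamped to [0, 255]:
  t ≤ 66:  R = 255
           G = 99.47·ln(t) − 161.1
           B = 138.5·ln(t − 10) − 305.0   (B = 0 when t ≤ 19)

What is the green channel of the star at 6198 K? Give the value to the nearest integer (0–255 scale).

249

t = 6198/100 = 61.98; the t ≤ 66 branch applies.
G = 99.47·ln 61.98 − 161.1 = 99.47·4.1268 − 161.1 = 249.394.
Rounded: 249.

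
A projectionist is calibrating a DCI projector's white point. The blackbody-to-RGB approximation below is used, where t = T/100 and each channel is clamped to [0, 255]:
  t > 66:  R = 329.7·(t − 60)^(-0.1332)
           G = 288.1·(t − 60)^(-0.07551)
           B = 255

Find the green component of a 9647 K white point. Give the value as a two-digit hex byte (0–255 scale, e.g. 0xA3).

t = 9647/100 = 96.47; the t > 66 branch applies.
G = 288.1·(96.47 − 60)^(-0.07551) = 288.1·36.47^(-0.07551) = 288.1·0.76218 = 219.584.
Rounded: 220; in hex, 0xDC.

0xDC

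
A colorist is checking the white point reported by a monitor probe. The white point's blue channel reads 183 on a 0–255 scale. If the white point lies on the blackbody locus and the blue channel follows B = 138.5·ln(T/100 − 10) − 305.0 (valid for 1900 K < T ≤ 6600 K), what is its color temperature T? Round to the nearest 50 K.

4400 K

ln(t − 10) = (183 + 305.0) / 138.5 = 3.5235.
t − 10 = e^3.5235 = 33.902, so t = 43.902.
T = 100·t = 4390 K → 4400 K to the nearest 50 K.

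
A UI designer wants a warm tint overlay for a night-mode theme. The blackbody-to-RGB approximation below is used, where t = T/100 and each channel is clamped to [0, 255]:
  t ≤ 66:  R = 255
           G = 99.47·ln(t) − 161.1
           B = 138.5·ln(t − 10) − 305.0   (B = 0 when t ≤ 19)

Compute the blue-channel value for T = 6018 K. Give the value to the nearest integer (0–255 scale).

t = 6018/100 = 60.18; the t ≤ 66 branch applies.
B = 138.5·ln(60.18 − 10) − 305.0 = 138.5·ln 50.18 − 305.0 = 138.5·3.9156 − 305.0 = 237.313.
Rounded: 237.

237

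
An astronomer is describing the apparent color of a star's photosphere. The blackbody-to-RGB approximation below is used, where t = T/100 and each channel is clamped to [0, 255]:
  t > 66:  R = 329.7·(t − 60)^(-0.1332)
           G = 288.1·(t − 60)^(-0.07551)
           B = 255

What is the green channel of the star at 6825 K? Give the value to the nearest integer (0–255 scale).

t = 6825/100 = 68.25; the t > 66 branch applies.
G = 288.1·(68.25 − 60)^(-0.07551) = 288.1·8.25^(-0.07551) = 288.1·0.85270 = 245.664.
Rounded: 246.

246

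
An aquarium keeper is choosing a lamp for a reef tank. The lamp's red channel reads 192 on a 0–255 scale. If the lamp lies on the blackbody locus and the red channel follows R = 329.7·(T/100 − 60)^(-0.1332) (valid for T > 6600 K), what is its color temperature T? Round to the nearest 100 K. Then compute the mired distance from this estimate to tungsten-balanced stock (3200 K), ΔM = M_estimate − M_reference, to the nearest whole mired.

(t − 60)^(-0.1332) = 192/329.7 = 0.58235.
t − 60 = 0.58235^(1/-0.1332) = 0.58235^(-7.508) = 57.929, so t = 117.929.
T = 100·t = 11793 K → 11800 K to the nearest 100 K.
M_estimate = 10⁶/11800 = 84.75; M_reference = 10⁶/3200 = 312.50.
ΔM = 84.75 − 312.50 = -227.75 → -228 mireds.

-228 mireds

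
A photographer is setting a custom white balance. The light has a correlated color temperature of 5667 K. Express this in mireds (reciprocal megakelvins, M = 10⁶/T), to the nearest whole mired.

M = 10⁶ / 5667 = 176.460 → 176 mireds.

176 mireds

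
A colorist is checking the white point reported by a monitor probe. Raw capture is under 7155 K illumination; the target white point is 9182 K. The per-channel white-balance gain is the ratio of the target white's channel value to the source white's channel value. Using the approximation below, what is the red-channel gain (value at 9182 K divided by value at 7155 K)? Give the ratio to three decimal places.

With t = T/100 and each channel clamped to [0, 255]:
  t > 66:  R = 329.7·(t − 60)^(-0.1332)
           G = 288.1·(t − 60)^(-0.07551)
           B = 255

0.874

At 7155 K (t = 71.55):
  R = 329.7·(71.55 − 60)^(-0.1332) = 329.7·11.55^(-0.1332) = 329.7·0.72188 = 238.003.
At 9182 K (t = 91.82):
  R = 329.7·(91.82 − 60)^(-0.1332) = 329.7·31.82^(-0.1332) = 329.7·0.63073 = 207.950.
Gain = 207.950 / 238.003 = 0.8737 → 0.874.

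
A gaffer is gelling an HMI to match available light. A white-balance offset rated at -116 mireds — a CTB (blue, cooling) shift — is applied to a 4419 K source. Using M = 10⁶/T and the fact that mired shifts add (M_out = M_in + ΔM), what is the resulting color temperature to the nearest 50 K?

M_in = 10⁶/4419 = 226.30 mireds.
M_out = 226.30 + (-116) = 110.30 mireds.
T_out = 10⁶/110.30 = 9066.5 K → 9050 K.

9050 K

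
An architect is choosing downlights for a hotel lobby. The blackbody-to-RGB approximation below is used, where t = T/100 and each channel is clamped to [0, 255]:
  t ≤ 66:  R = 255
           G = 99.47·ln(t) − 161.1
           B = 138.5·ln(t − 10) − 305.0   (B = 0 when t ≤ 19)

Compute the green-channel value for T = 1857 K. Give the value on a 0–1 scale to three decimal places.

0.508

t = 1857/100 = 18.57; the t ≤ 66 branch applies.
G = 99.47·ln 18.57 − 161.1 = 99.47·2.9215 − 161.1 = 129.506.
On a 0–1 scale: 129.506/255 = 0.5079 → 0.508.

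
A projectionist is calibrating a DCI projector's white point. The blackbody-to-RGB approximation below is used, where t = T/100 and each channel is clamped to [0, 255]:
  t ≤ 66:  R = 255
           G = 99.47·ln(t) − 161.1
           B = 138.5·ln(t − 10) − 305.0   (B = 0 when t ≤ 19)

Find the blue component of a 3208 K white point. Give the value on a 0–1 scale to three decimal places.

t = 3208/100 = 32.08; the t ≤ 66 branch applies.
B = 138.5·ln(32.08 − 10) − 305.0 = 138.5·ln 22.08 − 305.0 = 138.5·3.0947 − 305.0 = 123.612.
On a 0–1 scale: 123.612/255 = 0.4848 → 0.485.

0.485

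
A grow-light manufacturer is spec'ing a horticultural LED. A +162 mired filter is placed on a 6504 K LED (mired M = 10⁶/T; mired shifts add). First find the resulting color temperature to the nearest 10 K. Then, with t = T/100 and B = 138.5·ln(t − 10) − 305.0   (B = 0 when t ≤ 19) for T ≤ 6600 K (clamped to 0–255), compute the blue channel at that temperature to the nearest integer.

M_in = 10⁶/6504 = 153.75; M_out = 153.75 + (+162) = 315.75.
T_out = 10⁶/315.75 = 3167.0 K → 3170 K; t = 31.7.
B = 138.5·ln(31.7 − 10) − 305.0 = 138.5·ln 21.7 − 305.0 = 138.5·3.0773 − 305.0 = 121.208.
Rounded: 121.

121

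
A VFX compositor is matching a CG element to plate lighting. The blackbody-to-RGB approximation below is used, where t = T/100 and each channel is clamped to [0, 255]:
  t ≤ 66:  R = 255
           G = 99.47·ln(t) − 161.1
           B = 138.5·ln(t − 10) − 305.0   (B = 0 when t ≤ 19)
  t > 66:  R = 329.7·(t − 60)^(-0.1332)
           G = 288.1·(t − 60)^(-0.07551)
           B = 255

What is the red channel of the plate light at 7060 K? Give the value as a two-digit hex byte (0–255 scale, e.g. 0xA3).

t = 7060/100 = 70.6; the t > 66 branch applies.
R = 329.7·(70.6 − 60)^(-0.1332) = 329.7·10.6^(-0.1332) = 329.7·0.73018 = 240.740.
Rounded: 241; in hex, 0xF1.

0xF1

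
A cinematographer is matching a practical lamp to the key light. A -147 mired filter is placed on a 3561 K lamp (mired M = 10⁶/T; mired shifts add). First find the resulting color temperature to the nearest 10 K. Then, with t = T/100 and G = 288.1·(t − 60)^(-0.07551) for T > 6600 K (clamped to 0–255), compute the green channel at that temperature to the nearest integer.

235

M_in = 10⁶/3561 = 280.82; M_out = 280.82 + (-147) = 133.82.
T_out = 10⁶/133.82 = 7472.7 K → 7470 K; t = 74.7.
G = 288.1·(74.7 − 60)^(-0.07551) = 288.1·14.7^(-0.07551) = 288.1·0.81631 = 235.179.
Rounded: 235.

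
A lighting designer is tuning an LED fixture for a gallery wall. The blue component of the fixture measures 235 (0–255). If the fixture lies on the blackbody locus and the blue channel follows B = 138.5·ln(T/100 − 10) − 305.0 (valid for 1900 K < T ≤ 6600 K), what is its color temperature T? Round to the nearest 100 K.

ln(t − 10) = (235 + 305.0) / 138.5 = 3.8989.
t − 10 = e^3.8989 = 49.349, so t = 59.349.
T = 100·t = 5935 K → 5900 K to the nearest 100 K.

5900 K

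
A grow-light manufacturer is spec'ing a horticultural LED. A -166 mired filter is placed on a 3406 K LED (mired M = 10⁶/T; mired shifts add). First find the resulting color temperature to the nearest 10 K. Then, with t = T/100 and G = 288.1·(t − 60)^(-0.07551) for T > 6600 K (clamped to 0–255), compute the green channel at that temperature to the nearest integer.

231

M_in = 10⁶/3406 = 293.60; M_out = 293.60 + (-166) = 127.60.
T_out = 10⁶/127.60 = 7837.0 K → 7840 K; t = 78.4.
G = 288.1·(78.4 − 60)^(-0.07551) = 288.1·18.4^(-0.07551) = 288.1·0.80259 = 231.226.
Rounded: 231.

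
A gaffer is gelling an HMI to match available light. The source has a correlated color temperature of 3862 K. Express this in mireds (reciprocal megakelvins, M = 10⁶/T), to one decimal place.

M = 10⁶ / 3862 = 258.933 → 258.9 mireds.

258.9 mireds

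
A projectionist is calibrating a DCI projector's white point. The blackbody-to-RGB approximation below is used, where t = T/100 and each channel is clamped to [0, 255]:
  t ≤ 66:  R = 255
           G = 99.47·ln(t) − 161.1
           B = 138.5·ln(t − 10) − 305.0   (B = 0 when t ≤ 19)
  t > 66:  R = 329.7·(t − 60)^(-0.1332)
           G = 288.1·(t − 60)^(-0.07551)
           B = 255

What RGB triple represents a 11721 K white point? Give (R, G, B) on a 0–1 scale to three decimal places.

t = 11721/100 = 117.21; the t > 66 branch applies.
R = 329.7·(117.21 − 60)^(-0.1332) = 329.7·57.21^(-0.1332) = 329.7·0.58332 = 192.320.
G = 288.1·(117.21 − 60)^(-0.07551) = 288.1·57.21^(-0.07551) = 288.1·0.73670 = 212.245.
B = 255 by definition for t > 66.
Dividing each by 255: (0.7542, 0.8323, 1.0000) → (0.754, 0.832, 1.000).

(0.754, 0.832, 1.000)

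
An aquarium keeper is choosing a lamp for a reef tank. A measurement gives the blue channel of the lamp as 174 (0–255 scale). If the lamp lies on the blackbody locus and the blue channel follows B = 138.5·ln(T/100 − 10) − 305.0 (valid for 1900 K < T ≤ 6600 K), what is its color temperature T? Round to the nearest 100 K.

4200 K

ln(t − 10) = (174 + 305.0) / 138.5 = 3.4585.
t − 10 = e^3.4585 = 31.769, so t = 41.769.
T = 100·t = 4177 K → 4200 K to the nearest 100 K.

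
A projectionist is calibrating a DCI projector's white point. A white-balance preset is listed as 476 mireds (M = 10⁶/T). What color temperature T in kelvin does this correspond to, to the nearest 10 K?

2100 K

T = 10⁶ / 476 = 2100.84 K → 2100 K.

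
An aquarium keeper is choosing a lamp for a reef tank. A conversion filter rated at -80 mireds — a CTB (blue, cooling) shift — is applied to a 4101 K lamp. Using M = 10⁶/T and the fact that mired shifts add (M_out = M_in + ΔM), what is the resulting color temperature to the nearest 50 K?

6100 K

M_in = 10⁶/4101 = 243.84 mireds.
M_out = 243.84 + (-80) = 163.84 mireds.
T_out = 10⁶/163.84 = 6103.4 K → 6100 K.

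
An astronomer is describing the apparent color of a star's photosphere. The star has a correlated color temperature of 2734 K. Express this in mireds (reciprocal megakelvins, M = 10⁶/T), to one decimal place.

M = 10⁶ / 2734 = 365.764 → 365.8 mireds.

365.8 mireds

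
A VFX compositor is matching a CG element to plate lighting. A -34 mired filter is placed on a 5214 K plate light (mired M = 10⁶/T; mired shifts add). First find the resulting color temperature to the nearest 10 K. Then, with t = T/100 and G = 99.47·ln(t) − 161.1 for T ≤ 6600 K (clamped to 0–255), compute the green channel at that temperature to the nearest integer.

M_in = 10⁶/5214 = 191.79; M_out = 191.79 + (-34) = 157.79.
T_out = 10⁶/157.79 = 6337.5 K → 6340 K; t = 63.4.
G = 99.47·ln 63.4 − 161.1 = 99.47·4.1495 − 161.1 = 251.647.
Rounded: 252.

252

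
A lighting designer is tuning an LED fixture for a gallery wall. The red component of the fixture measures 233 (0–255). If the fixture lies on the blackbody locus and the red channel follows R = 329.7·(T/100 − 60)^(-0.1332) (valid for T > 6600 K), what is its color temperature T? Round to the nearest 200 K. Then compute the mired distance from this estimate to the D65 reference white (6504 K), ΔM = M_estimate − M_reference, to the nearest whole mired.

(t − 60)^(-0.1332) = 233/329.7 = 0.70670.
t − 60 = 0.70670^(1/-0.1332) = 0.70670^(-7.508) = 13.547, so t = 73.547.
T = 100·t = 7355 K → 7400 K to the nearest 200 K.
M_estimate = 10⁶/7400 = 135.14; M_reference = 10⁶/6504 = 153.75.
ΔM = 135.14 − 153.75 = -18.62 → -19 mireds.

-19 mireds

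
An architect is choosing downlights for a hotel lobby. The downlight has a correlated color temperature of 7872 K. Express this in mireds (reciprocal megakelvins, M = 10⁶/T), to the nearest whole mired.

127 mireds

M = 10⁶ / 7872 = 127.033 → 127 mireds.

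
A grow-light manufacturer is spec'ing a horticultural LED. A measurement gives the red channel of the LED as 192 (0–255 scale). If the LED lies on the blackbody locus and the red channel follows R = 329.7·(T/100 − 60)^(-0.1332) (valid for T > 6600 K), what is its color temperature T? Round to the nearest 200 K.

(t − 60)^(-0.1332) = 192/329.7 = 0.58235.
t − 60 = 0.58235^(1/-0.1332) = 0.58235^(-7.508) = 57.929, so t = 117.929.
T = 100·t = 11793 K → 11800 K to the nearest 200 K.

11800 K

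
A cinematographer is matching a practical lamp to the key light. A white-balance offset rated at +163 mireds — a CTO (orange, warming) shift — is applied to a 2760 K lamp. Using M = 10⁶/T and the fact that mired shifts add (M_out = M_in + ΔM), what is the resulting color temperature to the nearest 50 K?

M_in = 10⁶/2760 = 362.32 mireds.
M_out = 362.32 + (+163) = 525.32 mireds.
T_out = 10⁶/525.32 = 1903.6 K → 1900 K.

1900 K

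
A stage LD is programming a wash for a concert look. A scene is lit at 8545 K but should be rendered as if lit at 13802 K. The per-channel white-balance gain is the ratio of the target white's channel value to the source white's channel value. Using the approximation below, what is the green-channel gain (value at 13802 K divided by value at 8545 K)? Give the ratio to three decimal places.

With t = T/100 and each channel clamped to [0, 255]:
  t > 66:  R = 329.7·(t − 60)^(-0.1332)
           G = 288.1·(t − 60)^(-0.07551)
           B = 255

0.919

At 8545 K (t = 85.45):
  G = 288.1·(85.45 − 60)^(-0.07551) = 288.1·25.45^(-0.07551) = 288.1·0.78317 = 225.632.
At 13802 K (t = 138.02):
  G = 288.1·(138.02 − 60)^(-0.07551) = 288.1·78.02^(-0.07551) = 288.1·0.71965 = 207.330.
Gain = 207.330 / 225.632 = 0.9189 → 0.919.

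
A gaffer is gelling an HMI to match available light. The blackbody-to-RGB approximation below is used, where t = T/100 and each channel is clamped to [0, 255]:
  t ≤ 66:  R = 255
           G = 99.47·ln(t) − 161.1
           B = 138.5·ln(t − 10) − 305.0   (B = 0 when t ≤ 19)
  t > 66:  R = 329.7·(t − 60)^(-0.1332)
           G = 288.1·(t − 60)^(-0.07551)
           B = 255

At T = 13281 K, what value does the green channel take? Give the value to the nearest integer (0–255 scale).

t = 13281/100 = 132.81; the t > 66 branch applies.
G = 288.1·(132.81 − 60)^(-0.07551) = 288.1·72.81^(-0.07551) = 288.1·0.72341 = 208.415.
Rounded: 208.

208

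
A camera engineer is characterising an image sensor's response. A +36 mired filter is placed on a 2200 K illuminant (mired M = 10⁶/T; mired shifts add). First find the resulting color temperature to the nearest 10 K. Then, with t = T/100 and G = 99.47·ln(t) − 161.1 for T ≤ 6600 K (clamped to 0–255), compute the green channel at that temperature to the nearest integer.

M_in = 10⁶/2200 = 454.55; M_out = 454.55 + (+36) = 490.55.
T_out = 10⁶/490.55 = 2038.5 K → 2040 K; t = 20.4.
G = 99.47·ln 20.4 − 161.1 = 99.47·3.0155 − 161.1 = 138.855.
Rounded: 139.

139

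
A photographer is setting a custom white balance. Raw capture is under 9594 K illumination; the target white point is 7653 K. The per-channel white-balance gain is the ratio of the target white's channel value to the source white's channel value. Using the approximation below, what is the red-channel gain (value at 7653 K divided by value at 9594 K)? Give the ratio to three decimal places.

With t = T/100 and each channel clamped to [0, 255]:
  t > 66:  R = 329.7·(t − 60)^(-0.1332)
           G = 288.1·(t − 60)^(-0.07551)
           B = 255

1.109

At 9594 K (t = 95.94):
  R = 329.7·(95.94 − 60)^(-0.1332) = 329.7·35.94^(-0.1332) = 329.7·0.62058 = 204.605.
At 7653 K (t = 76.53):
  R = 329.7·(76.53 − 60)^(-0.1332) = 329.7·16.53^(-0.1332) = 329.7·0.68822 = 226.905.
Gain = 226.905 / 204.605 = 1.1090 → 1.109.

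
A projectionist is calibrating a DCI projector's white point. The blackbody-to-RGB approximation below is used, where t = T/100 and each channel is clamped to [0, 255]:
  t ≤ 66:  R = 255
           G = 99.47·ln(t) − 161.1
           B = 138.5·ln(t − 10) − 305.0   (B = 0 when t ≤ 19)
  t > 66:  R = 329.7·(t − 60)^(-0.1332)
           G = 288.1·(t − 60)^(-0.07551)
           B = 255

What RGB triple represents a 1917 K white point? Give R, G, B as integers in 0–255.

R=255, G=133, B=2

t = 1917/100 = 19.17; the t ≤ 66 branch applies.
R = 255 by definition for t ≤ 66.
G = 99.47·ln 19.17 − 161.1 = 99.47·2.9533 − 161.1 = 132.669.
B = 138.5·ln(19.17 − 10) − 305.0 = 138.5·ln 9.17 − 305.0 = 138.5·2.2159 − 305.0 = 1.907.
Rounded: (255, 133, 2).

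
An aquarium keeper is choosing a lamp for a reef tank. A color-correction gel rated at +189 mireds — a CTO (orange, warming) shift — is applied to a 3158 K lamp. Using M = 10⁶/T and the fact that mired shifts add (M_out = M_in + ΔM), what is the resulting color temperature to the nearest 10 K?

1980 K

M_in = 10⁶/3158 = 316.66 mireds.
M_out = 316.66 + (+189) = 505.66 mireds.
T_out = 10⁶/505.66 = 1977.6 K → 1980 K.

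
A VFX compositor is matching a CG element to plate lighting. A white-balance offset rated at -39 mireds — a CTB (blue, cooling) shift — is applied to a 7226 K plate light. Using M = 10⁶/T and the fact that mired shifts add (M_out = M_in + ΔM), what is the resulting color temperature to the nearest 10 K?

10060 K

M_in = 10⁶/7226 = 138.39 mireds.
M_out = 138.39 + (-39) = 99.39 mireds.
T_out = 10⁶/99.39 = 10061.5 K → 10060 K.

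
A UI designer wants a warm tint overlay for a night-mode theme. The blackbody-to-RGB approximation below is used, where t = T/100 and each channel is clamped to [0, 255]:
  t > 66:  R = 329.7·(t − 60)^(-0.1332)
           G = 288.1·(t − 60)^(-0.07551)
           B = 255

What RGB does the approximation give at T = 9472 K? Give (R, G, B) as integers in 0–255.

t = 9472/100 = 94.72; the t > 66 branch applies.
R = 329.7·(94.72 − 60)^(-0.1332) = 329.7·34.72^(-0.1332) = 329.7·0.62344 = 205.548.
G = 288.1·(94.72 − 60)^(-0.07551) = 288.1·34.72^(-0.07551) = 288.1·0.76502 = 220.401.
B = 255 by definition for t > 66.
Rounded: (206, 220, 255).

(206, 220, 255)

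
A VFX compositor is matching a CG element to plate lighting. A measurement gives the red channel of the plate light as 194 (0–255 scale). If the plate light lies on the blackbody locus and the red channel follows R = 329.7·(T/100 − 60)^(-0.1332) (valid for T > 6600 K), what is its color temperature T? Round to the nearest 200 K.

(t − 60)^(-0.1332) = 194/329.7 = 0.58841.
t − 60 = 0.58841^(1/-0.1332) = 0.58841^(-7.508) = 53.593, so t = 113.593.
T = 100·t = 11359 K → 11400 K to the nearest 200 K.

11400 K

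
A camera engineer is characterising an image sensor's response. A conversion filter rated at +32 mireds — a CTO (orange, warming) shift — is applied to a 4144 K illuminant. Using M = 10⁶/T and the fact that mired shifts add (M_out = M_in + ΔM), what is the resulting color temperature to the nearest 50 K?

M_in = 10⁶/4144 = 241.31 mireds.
M_out = 241.31 + (+32) = 273.31 mireds.
T_out = 10⁶/273.31 = 3658.8 K → 3650 K.

3650 K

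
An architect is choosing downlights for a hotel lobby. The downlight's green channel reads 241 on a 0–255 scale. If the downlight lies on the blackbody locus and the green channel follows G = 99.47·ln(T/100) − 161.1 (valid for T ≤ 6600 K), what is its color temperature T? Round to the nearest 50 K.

ln t = (241 + 161.1) / 99.47 = 4.0424.
t = e^4.0424 = 56.964.
T = 100·t = 5696 K → 5700 K to the nearest 50 K.

5700 K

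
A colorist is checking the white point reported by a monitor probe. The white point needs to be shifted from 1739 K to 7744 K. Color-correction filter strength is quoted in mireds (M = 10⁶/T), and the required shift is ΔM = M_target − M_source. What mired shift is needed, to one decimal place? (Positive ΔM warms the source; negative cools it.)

-445.9 mireds

M_source = 10⁶/1739 = 575.043; M_target = 10⁶/7744 = 129.132.
ΔM = 129.132 − 575.043 = -445.911 → -445.9 mireds, a cooling shift.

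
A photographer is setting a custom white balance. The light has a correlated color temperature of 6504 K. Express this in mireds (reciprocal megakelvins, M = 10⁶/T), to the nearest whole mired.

154 mireds

M = 10⁶ / 6504 = 153.752 → 154 mireds.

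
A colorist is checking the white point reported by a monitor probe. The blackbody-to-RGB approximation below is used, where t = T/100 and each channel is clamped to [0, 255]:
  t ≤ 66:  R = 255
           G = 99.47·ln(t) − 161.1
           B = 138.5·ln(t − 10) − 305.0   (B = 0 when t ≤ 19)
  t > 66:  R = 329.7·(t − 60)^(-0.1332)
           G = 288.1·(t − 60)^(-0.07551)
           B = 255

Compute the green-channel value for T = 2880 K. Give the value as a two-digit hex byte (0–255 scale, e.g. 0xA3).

t = 2880/100 = 28.8; the t ≤ 66 branch applies.
G = 99.47·ln 28.8 − 161.1 = 99.47·3.3604 − 161.1 = 173.157.
Rounded: 173; in hex, 0xAD.

0xAD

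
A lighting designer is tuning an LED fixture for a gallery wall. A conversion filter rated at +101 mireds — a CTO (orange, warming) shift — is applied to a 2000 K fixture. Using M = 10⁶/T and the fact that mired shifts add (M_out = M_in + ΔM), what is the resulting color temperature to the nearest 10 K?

M_in = 10⁶/2000 = 500.00 mireds.
M_out = 500.00 + (+101) = 601.00 mireds.
T_out = 10⁶/601.00 = 1663.9 K → 1660 K.

1660 K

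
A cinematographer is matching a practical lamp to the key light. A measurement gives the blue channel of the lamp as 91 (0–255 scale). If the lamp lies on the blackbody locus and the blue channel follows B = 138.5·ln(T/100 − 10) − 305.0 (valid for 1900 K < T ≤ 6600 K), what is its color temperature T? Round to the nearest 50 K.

ln(t − 10) = (91 + 305.0) / 138.5 = 2.8592.
t − 10 = e^2.8592 = 17.448, so t = 27.448.
T = 100·t = 2745 K → 2750 K to the nearest 50 K.

2750 K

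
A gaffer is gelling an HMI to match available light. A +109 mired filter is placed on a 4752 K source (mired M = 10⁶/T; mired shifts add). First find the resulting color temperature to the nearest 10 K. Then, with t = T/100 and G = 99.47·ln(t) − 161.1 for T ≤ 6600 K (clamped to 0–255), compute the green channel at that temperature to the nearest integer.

M_in = 10⁶/4752 = 210.44; M_out = 210.44 + (+109) = 319.44.
T_out = 10⁶/319.44 = 3130.5 K → 3130 K; t = 31.3.
G = 99.47·ln 31.3 − 161.1 = 99.47·3.4436 − 161.1 = 181.437.
Rounded: 181.

181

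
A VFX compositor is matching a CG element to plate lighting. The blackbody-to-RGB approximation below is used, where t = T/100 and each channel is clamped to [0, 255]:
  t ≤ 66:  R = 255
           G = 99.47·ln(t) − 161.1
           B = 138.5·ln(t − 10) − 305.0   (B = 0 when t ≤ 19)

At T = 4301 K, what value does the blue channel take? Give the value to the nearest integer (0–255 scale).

t = 4301/100 = 43.01; the t ≤ 66 branch applies.
B = 138.5·ln(43.01 − 10) − 305.0 = 138.5·ln 33.01 − 305.0 = 138.5·3.4968 − 305.0 = 179.308.
Rounded: 179.

179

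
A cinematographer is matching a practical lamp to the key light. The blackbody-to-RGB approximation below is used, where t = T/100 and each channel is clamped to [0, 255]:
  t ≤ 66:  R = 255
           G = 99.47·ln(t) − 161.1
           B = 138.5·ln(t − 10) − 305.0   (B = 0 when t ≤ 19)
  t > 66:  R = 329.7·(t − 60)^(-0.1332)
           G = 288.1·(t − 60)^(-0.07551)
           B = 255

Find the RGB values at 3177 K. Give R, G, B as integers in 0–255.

t = 3177/100 = 31.77; the t ≤ 66 branch applies.
R = 255 by definition for t ≤ 66.
G = 99.47·ln 31.77 − 161.1 = 99.47·3.4585 − 161.1 = 182.919.
B = 138.5·ln(31.77 − 10) − 305.0 = 138.5·ln 21.77 − 305.0 = 138.5·3.0805 − 305.0 = 121.654.
Rounded: (255, 183, 122).

R=255, G=183, B=122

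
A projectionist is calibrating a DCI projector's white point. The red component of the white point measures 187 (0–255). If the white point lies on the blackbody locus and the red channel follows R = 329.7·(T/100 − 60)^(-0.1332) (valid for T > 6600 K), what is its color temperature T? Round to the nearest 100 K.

13100 K

(t − 60)^(-0.1332) = 187/329.7 = 0.56718.
t − 60 = 0.56718^(1/-0.1332) = 0.56718^(-7.508) = 70.620, so t = 130.620.
T = 100·t = 13062 K → 13100 K to the nearest 100 K.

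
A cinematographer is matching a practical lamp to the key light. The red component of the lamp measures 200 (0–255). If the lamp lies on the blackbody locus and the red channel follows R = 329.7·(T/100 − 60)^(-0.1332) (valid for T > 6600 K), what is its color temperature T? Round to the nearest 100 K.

(t − 60)^(-0.1332) = 200/329.7 = 0.60661.
t − 60 = 0.60661^(1/-0.1332) = 0.60661^(-7.508) = 42.638, so t = 102.638.
T = 100·t = 10264 K → 10300 K to the nearest 100 K.

10300 K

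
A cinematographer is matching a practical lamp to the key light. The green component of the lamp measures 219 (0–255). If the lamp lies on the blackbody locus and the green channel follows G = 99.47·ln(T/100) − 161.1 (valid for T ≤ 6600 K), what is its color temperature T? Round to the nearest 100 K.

ln t = (219 + 161.1) / 99.47 = 3.8213.
t = e^3.8213 = 45.661.
T = 100·t = 4566 K → 4600 K to the nearest 100 K.

4600 K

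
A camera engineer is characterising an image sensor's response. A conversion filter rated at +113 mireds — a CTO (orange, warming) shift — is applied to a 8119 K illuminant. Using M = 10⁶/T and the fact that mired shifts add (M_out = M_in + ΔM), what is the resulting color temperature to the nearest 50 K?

M_in = 10⁶/8119 = 123.17 mireds.
M_out = 123.17 + (+113) = 236.17 mireds.
T_out = 10⁶/236.17 = 4234.3 K → 4250 K.

4250 K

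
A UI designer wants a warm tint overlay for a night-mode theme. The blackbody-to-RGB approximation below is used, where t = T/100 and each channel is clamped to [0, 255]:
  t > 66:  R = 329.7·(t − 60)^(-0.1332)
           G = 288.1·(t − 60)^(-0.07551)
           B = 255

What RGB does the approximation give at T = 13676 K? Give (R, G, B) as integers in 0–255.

(185, 208, 255)

t = 13676/100 = 136.76; the t > 66 branch applies.
R = 329.7·(136.76 − 60)^(-0.1332) = 329.7·76.76^(-0.1332) = 329.7·0.56092 = 184.935.
G = 288.1·(136.76 − 60)^(-0.07551) = 288.1·76.76^(-0.07551) = 288.1·0.72053 = 207.585.
B = 255 by definition for t > 66.
Rounded: (185, 208, 255).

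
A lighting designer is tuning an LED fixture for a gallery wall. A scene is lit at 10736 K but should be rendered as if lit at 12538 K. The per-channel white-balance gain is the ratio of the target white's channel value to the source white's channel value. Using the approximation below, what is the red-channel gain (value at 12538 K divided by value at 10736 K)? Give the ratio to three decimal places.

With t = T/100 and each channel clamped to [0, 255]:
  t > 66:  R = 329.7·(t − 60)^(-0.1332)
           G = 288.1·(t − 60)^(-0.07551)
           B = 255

At 10736 K (t = 107.36):
  R = 329.7·(107.36 − 60)^(-0.1332) = 329.7·47.36^(-0.1332) = 329.7·0.59818 = 197.221.
At 12538 K (t = 125.38):
  R = 329.7·(125.38 − 60)^(-0.1332) = 329.7·65.38^(-0.1332) = 329.7·0.57304 = 188.930.
Gain = 188.930 / 197.221 = 0.9580 → 0.958.

0.958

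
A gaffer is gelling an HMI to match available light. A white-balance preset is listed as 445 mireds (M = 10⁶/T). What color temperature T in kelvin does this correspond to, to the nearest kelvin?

T = 10⁶ / 445 = 2247.19 K → 2247 K.

2247 K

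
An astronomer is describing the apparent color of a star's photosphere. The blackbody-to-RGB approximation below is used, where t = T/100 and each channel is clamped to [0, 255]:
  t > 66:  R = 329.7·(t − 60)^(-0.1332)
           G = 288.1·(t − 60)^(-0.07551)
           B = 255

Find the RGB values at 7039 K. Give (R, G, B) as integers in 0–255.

t = 7039/100 = 70.39; the t > 66 branch applies.
R = 329.7·(70.39 − 60)^(-0.1332) = 329.7·10.39^(-0.1332) = 329.7·0.73213 = 241.382.
G = 288.1·(70.39 − 60)^(-0.07551) = 288.1·10.39^(-0.07551) = 288.1·0.83798 = 241.423.
B = 255 by definition for t > 66.
Rounded: (241, 241, 255).

(241, 241, 255)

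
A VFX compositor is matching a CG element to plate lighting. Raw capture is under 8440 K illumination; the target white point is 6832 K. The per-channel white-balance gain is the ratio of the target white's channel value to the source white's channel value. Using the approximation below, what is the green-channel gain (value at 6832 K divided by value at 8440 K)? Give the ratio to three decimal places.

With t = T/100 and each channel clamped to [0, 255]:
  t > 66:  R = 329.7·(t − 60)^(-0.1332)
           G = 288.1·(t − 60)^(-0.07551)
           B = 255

1.085

At 8440 K (t = 84.4):
  G = 288.1·(84.4 − 60)^(-0.07551) = 288.1·24.4^(-0.07551) = 288.1·0.78567 = 226.350.
At 6832 K (t = 68.32):
  G = 288.1·(68.32 − 60)^(-0.07551) = 288.1·8.32^(-0.07551) = 288.1·0.85216 = 245.507.
Gain = 245.507 / 226.350 = 1.0846 → 1.085.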